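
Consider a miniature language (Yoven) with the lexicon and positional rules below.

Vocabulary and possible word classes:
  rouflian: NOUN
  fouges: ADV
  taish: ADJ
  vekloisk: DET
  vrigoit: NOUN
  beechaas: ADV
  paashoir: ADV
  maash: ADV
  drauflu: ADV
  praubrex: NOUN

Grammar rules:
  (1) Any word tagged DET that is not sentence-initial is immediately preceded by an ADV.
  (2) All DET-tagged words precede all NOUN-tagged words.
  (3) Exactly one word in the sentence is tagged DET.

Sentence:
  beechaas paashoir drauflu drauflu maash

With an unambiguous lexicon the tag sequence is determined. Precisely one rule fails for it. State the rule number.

Fixed tagging: ADV ADV ADV ADV ADV.
Checking each rule: R1 ✓, R2 ✓, R3 ✗.
Only rule 3 fails.

3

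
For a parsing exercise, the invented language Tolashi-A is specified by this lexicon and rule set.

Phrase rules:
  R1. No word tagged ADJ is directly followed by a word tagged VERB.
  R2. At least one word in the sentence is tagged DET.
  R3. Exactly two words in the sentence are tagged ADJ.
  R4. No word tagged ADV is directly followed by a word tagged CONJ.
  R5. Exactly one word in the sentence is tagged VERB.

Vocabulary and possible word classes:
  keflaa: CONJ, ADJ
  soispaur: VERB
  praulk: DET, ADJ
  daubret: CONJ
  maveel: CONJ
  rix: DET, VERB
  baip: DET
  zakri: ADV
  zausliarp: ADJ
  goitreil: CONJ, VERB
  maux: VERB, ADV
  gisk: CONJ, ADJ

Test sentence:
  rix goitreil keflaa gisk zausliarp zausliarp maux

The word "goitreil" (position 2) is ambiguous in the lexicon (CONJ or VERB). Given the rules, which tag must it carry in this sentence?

VERB

Candidates per position — 1:rix {DET,VERB}; 2:goitreil {CONJ,VERB}; 3:keflaa {CONJ,ADJ}; 4:gisk {CONJ,ADJ}; 5:zausliarp {ADJ}; 6:zausliarp {ADJ}; 7:maux {VERB,ADV}.
Position 1: tagging it VERB would leave rule 2 unsatisfiable, so it must be DET.
Position 3: tagging it ADJ would leave rule 3 unsatisfiable, so it must be CONJ.
Position 4: tagging it ADJ would leave rule 3 unsatisfiable, so it must be CONJ.
Position 7: tagging it VERB would leave rule 1 unsatisfiable, so it must be ADV.
Position 2: tagging it CONJ would leave rule 5 unsatisfiable, so it must be VERB.
That leaves exactly one tagging: DET VERB CONJ CONJ ADJ ADJ ADV.
Verifying each rule — rule 1 satisfied; rule 2 satisfied; rule 3 satisfied; rule 4 satisfied; rule 5 satisfied.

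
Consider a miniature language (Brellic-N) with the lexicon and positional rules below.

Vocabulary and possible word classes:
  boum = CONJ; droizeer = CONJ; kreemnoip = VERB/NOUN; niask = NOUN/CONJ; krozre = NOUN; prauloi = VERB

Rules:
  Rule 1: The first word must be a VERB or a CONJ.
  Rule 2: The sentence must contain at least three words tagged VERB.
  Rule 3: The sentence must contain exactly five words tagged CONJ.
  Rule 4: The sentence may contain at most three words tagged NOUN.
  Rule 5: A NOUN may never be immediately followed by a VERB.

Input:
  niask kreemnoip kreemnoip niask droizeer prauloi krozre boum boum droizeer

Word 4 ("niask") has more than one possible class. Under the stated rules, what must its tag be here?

Candidates per position — 1:niask {NOUN,CONJ}; 2:kreemnoip {VERB,NOUN}; 3:kreemnoip {VERB,NOUN}; 4:niask {NOUN,CONJ}; 5:droizeer {CONJ}; 6:prauloi {VERB}; 7:krozre {NOUN}; 8:boum {CONJ}; 9:boum {CONJ}; 10:droizeer {CONJ}.
If word 1 were NOUN, no tagging could satisfy rule 1; so word 1 is CONJ.
If word 2 were NOUN, no tagging could satisfy rule 2; so word 2 is VERB.
If word 3 were NOUN, no tagging could satisfy rule 2; so word 3 is VERB.
If word 4 were CONJ, no tagging could satisfy rule 3; so word 4 is NOUN.
So the tagging must be: CONJ VERB VERB NOUN CONJ VERB NOUN CONJ CONJ CONJ.
Verifying each rule — rule 1 satisfied; rule 2 satisfied; rule 3 satisfied; rule 4 satisfied; rule 5 satisfied.

NOUN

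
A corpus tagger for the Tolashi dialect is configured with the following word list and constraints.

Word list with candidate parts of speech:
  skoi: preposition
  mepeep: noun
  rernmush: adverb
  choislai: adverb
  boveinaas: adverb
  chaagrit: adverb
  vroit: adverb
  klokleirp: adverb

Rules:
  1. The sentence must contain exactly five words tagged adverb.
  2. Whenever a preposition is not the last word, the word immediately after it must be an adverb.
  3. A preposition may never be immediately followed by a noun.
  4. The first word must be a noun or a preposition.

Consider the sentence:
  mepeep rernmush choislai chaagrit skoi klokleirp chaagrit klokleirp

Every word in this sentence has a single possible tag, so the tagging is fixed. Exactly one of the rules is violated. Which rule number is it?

Fixed tagging: noun adverb adverb adverb preposition adverb adverb adverb.
Checking each rule: R1 violated, R2 holds, R3 holds, R4 holds.
Only rule 1 fails.

1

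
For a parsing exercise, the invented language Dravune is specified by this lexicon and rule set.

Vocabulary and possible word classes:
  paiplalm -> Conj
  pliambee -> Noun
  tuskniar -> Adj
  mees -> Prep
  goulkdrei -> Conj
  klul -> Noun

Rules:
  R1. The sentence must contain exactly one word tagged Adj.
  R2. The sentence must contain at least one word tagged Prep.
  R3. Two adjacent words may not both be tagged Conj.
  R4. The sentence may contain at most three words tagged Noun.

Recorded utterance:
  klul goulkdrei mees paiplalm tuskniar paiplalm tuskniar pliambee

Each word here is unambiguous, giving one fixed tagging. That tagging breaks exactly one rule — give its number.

Fixed tagging: Noun Conj Prep Conj Adj Conj Adj Noun.
Checking each rule: R1 fail, R2 pass, R3 pass, R4 pass.
Only rule 1 fails.

1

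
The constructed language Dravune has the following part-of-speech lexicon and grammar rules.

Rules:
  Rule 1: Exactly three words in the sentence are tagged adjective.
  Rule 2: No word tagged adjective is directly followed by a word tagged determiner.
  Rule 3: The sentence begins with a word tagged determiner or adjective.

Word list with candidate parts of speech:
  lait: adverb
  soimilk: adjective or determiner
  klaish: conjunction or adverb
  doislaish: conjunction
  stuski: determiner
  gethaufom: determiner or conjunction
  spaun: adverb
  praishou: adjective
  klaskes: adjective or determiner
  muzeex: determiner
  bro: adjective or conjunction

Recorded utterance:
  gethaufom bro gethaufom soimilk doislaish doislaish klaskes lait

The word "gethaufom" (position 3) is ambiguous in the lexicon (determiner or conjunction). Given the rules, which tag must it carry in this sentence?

Candidates per position — 1:gethaufom {determiner,conjunction}; 2:bro {adjective,conjunction}; 3:gethaufom {determiner,conjunction}; 4:soimilk {adjective,determiner}; 5:doislaish {conjunction}; 6:doislaish {conjunction}; 7:klaskes {adjective,determiner}; 8:lait {adverb}.
If word 1 were conjunction, no tagging could satisfy rule 3; so word 1 is determiner.
If word 2 were conjunction, no tagging could satisfy rule 1; so word 2 is adjective.
If word 3 were determiner, no tagging could satisfy rule 2; so word 3 is conjunction.
If word 4 were determiner, no tagging could satisfy rule 1; so word 4 is adjective.
If word 7 were determiner, no tagging could satisfy rule 1; so word 7 is adjective.
The only consistent sequence is: determiner adjective conjunction adjective conjunction conjunction adjective adverb.
Check: rule 1 satisfied; rule 2 satisfied; rule 3 satisfied.

conjunction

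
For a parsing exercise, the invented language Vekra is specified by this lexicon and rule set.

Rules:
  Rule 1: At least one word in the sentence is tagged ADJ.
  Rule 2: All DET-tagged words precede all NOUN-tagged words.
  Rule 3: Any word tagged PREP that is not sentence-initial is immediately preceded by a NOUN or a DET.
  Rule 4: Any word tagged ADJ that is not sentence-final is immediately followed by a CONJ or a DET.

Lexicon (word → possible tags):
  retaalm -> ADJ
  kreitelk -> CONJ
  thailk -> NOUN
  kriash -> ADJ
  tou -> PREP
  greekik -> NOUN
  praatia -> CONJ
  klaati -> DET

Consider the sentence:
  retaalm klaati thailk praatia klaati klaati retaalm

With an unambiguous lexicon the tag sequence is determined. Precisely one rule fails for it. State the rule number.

Fixed tagging: ADJ DET NOUN CONJ DET DET ADJ.
Checking each rule: R1 ✓, R2 ✗, R3 ✓, R4 ✓.
Only rule 2 fails.

2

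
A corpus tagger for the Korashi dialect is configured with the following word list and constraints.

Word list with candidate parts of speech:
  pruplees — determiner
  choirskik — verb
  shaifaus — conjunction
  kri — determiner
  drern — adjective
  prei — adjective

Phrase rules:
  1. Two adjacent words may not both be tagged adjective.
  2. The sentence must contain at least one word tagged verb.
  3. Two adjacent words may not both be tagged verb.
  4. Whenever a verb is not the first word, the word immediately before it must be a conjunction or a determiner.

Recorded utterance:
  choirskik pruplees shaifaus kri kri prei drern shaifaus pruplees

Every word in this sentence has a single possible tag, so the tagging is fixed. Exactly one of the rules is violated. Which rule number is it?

1

Fixed tagging: verb determiner conjunction determiner determiner adjective adjective conjunction determiner.
Applying the rules: R1 fails, R2 ok, R3 ok, R4 ok.
Only rule 1 fails.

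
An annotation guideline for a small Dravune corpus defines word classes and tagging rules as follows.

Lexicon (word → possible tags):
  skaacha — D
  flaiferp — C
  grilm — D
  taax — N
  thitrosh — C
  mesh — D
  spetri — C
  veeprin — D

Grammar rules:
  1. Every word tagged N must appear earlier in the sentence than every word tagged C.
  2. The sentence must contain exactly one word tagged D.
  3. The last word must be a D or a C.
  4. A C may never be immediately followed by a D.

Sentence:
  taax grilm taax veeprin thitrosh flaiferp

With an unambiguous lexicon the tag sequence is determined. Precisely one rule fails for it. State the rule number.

2

Fixed tagging: N D N D C C.
Rule check: R1 pass, R2 fail, R3 pass, R4 pass.
Only rule 2 fails.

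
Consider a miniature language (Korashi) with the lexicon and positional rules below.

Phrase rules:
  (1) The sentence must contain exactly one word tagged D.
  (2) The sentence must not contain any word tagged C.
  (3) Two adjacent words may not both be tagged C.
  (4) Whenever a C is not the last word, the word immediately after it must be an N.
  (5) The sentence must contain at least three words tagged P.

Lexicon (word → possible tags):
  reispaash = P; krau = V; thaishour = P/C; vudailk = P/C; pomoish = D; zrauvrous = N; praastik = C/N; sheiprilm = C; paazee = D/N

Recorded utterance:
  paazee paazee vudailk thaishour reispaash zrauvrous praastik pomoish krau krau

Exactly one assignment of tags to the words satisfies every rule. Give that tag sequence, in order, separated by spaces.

Candidates per position — 1:paazee {D,N}; 2:paazee {D,N}; 3:vudailk {P,C}; 4:thaishour {P,C}; 5:reispaash {P}; 6:zrauvrous {N}; 7:praastik {C,N}; 8:pomoish {D}; 9:krau {V}; 10:krau {V}.
If word 1 were D, no tagging could satisfy rule 1; so word 1 is N.
If word 2 were D, no tagging could satisfy rule 1; so word 2 is N.
If word 3 were C, no tagging could satisfy rule 2; so word 3 is P.
If word 4 were C, no tagging could satisfy rule 2; so word 4 is P.
If word 7 were C, no tagging could satisfy rule 2; so word 7 is N.
So the tagging must be: N N P P P N N D V V.
Check: rule 1 satisfied; rule 2 satisfied; rule 3 satisfied; rule 4 satisfied; rule 5 satisfied.

N N P P P N N D V V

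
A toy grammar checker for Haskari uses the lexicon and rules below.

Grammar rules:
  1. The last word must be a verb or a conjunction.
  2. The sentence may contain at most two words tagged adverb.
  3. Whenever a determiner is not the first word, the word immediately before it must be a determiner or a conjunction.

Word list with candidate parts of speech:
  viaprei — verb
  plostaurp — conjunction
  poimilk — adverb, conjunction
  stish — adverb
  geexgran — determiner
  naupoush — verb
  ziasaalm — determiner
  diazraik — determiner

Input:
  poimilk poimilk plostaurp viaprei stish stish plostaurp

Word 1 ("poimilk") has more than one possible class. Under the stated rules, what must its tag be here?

conjunction

Candidates per position — 1:poimilk {adverb,conjunction}; 2:poimilk {adverb,conjunction}; 3:plostaurp {conjunction}; 4:viaprei {verb}; 5:stish {adverb}; 6:stish {adverb}; 7:plostaurp {conjunction}.
Word 1 cannot be adverb — rule 2 would then fail for every completion. It is conjunction.
Word 2 cannot be adverb — rule 2 would then fail for every completion. It is conjunction.
That leaves exactly one tagging: conjunction conjunction conjunction verb adverb adverb conjunction.
Verifying each rule — rule 1 ok; rule 2 ok; rule 3 ok.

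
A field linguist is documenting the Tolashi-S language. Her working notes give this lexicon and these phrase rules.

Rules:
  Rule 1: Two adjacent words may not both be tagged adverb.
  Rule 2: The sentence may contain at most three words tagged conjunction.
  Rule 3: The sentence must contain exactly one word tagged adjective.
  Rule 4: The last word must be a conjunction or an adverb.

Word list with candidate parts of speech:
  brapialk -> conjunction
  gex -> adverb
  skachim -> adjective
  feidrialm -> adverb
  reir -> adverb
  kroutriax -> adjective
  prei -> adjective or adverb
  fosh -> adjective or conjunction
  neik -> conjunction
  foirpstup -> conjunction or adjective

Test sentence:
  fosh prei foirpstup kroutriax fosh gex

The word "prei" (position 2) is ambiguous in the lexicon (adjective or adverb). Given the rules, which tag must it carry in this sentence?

Candidates per position — 1:fosh {adjective,conjunction}; 2:prei {adjective,adverb}; 3:foirpstup {conjunction,adjective}; 4:kroutriax {adjective}; 5:fosh {adjective,conjunction}; 6:gex {adverb}.
Position 1: adjective is ruled out by rule 3; that leaves conjunction.
Position 2: adjective is ruled out by rule 3; that leaves adverb.
Position 3: adjective is ruled out by rule 3; that leaves conjunction.
Position 5: adjective is ruled out by rule 3; that leaves conjunction.
That leaves exactly one tagging: conjunction adverb conjunction adjective conjunction adverb.
Check: rule 1 holds; rule 2 holds; rule 3 holds; rule 4 holds.

adverb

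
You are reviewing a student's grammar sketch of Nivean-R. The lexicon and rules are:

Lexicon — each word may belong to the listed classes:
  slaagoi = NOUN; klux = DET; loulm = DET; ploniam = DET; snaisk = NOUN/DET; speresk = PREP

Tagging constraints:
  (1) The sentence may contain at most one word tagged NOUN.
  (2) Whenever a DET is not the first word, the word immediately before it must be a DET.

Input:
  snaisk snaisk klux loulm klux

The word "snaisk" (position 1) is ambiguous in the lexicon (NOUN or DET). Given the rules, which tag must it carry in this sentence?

DET

Candidates per position — 1:snaisk {NOUN,DET}; 2:snaisk {NOUN,DET}; 3:klux {DET}; 4:loulm {DET}; 5:klux {DET}.
Position 1: tagging it NOUN would leave rule 2 unsatisfiable, so it must be DET.
Position 2: tagging it NOUN would leave rule 2 unsatisfiable, so it must be DET.
The unique satisfying tagging is: DET DET DET DET DET.
Rule-by-rule: rule 1 holds; rule 2 holds.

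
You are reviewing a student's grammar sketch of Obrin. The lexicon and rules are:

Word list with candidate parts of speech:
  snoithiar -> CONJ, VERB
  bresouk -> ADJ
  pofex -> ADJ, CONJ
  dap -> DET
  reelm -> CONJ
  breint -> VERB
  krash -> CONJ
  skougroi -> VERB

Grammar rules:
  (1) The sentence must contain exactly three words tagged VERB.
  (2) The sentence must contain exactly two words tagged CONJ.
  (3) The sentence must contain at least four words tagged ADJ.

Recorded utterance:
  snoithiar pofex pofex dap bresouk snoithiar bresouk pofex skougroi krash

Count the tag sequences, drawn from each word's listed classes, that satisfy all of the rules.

Candidates per position — 1:snoithiar {CONJ,VERB}; 2:pofex {ADJ,CONJ}; 3:pofex {ADJ,CONJ}; 4:dap {DET}; 5:bresouk {ADJ}; 6:snoithiar {CONJ,VERB}; 7:bresouk {ADJ}; 8:pofex {ADJ,CONJ}; 9:skougroi {VERB}; 10:krash {CONJ}.
There are 32 candidate sequences in total.
The sequences that satisfy every rule: VERB ADJ ADJ DET ADJ VERB ADJ CONJ VERB CONJ; VERB ADJ CONJ DET ADJ VERB ADJ ADJ VERB CONJ; VERB CONJ ADJ DET ADJ VERB ADJ ADJ VERB CONJ.
Count = 3.

3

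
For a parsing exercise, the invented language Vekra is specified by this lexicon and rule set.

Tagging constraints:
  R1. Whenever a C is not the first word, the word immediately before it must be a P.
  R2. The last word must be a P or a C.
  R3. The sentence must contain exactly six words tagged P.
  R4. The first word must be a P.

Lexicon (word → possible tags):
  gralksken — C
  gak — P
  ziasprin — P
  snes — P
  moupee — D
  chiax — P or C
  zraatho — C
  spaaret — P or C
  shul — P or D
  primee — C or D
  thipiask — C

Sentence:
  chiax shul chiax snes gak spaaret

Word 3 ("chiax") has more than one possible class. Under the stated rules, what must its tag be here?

Candidates per position — 1:chiax {P,C}; 2:shul {P,D}; 3:chiax {P,C}; 4:snes {P}; 5:gak {P}; 6:spaaret {P,C}.
If word 1 were C, no tagging could satisfy rule 3; so word 1 is P.
If word 2 were D, no tagging could satisfy rule 3; so word 2 is P.
If word 3 were C, no tagging could satisfy rule 3; so word 3 is P.
If word 6 were C, no tagging could satisfy rule 3; so word 6 is P.
That leaves exactly one tagging: P P P P P P.
Verifying each rule — rule 1 satisfied; rule 2 satisfied; rule 3 satisfied; rule 4 satisfied.

P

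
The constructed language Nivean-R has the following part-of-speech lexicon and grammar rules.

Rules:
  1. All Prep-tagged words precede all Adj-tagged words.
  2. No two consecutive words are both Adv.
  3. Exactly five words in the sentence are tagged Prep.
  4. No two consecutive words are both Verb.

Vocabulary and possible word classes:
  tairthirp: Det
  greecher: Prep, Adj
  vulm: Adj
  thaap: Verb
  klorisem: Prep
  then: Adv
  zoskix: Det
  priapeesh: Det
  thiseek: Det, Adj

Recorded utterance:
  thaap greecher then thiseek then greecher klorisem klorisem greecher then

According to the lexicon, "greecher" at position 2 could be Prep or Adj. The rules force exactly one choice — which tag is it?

Candidates per position — 1:thaap {Verb}; 2:greecher {Prep,Adj}; 3:then {Adv}; 4:thiseek {Det,Adj}; 5:then {Adv}; 6:greecher {Prep,Adj}; 7:klorisem {Prep}; 8:klorisem {Prep}; 9:greecher {Prep,Adj}; 10:then {Adv}.
Word 2 cannot be Adj — rule 1 would then fail for every completion. It is Prep.
Word 4 cannot be Adj — rule 1 would then fail for every completion. It is Det.
Word 6 cannot be Adj — rule 1 would then fail for every completion. It is Prep.
Word 9 cannot be Adj — rule 3 would then fail for every completion. It is Prep.
So the tagging must be: Verb Prep Adv Det Adv Prep Prep Prep Prep Adv.
Rule-by-rule: rule 1 satisfied; rule 2 satisfied; rule 3 satisfied; rule 4 satisfied.

Prep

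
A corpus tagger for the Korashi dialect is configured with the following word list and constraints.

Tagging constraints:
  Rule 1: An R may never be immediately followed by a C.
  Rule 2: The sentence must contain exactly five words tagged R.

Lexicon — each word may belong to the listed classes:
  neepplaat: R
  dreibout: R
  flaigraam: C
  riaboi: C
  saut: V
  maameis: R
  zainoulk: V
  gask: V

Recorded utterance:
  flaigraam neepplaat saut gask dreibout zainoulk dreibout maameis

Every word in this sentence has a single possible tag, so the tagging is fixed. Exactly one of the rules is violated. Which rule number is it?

Fixed tagging: C R V V R V R R.
Rule check: R1 ✓, R2 ✗.
Only rule 2 fails.

2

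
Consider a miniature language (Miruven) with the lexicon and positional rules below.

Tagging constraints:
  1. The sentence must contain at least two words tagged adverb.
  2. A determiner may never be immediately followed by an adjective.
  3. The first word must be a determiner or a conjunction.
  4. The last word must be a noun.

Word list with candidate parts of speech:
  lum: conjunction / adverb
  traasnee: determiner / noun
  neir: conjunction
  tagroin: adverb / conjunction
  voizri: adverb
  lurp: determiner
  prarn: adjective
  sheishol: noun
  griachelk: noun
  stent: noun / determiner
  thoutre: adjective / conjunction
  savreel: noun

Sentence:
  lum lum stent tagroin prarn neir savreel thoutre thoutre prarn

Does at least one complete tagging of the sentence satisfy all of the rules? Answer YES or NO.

NO

Candidates per position — 1:lum {conjunction,adverb}; 2:lum {conjunction,adverb}; 3:stent {noun,determiner}; 4:tagroin {adverb,conjunction}; 5:prarn {adjective}; 6:neir {conjunction}; 7:savreel {noun}; 8:thoutre {adjective,conjunction}; 9:thoutre {adjective,conjunction}; 10:prarn {adjective}.
Rule 4 cannot be satisfied by any choice of tags from the lexicon.
So there is no consistent tagging.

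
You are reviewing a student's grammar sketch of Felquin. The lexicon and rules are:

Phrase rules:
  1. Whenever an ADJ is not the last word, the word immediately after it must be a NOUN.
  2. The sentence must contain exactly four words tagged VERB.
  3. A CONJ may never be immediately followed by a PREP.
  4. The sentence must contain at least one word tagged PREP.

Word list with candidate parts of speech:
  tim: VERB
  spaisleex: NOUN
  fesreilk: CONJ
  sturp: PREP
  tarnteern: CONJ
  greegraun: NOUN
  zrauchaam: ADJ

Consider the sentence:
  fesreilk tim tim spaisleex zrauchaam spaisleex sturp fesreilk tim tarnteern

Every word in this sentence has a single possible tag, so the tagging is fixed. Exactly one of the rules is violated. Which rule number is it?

2

Fixed tagging: CONJ VERB VERB NOUN ADJ NOUN PREP CONJ VERB CONJ.
Checking each rule: R1 holds, R2 violated, R3 holds, R4 holds.
Only rule 2 fails.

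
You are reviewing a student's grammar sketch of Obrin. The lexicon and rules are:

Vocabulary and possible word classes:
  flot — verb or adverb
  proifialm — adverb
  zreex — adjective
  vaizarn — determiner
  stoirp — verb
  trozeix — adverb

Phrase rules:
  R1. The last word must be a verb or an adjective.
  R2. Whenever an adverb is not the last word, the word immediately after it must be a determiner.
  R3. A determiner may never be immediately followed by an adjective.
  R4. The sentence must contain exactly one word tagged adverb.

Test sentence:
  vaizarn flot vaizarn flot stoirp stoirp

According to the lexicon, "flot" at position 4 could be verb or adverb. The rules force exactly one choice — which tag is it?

Candidates per position — 1:vaizarn {determiner}; 2:flot {verb,adverb}; 3:vaizarn {determiner}; 4:flot {verb,adverb}; 5:stoirp {verb}; 6:stoirp {verb}.
Word 4 cannot be adverb — rule 2 would then fail for every completion. It is verb.
Word 2 cannot be verb — rule 4 would then fail for every completion. It is adverb.
The unique satisfying tagging is: determiner adverb determiner verb verb verb.
Checking: rule 1 holds; rule 2 holds; rule 3 holds; rule 4 holds.

verb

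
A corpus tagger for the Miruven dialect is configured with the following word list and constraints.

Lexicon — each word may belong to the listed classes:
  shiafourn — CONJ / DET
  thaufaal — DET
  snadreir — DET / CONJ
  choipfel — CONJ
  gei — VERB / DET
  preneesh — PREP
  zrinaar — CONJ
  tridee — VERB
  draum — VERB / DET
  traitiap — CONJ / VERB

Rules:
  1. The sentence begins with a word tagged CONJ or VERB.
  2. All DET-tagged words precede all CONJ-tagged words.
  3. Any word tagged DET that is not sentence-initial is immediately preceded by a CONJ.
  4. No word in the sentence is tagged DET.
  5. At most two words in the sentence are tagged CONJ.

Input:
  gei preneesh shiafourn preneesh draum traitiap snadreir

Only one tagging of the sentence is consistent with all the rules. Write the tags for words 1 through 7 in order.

Candidates per position — 1:gei {VERB,DET}; 2:preneesh {PREP}; 3:shiafourn {CONJ,DET}; 4:preneesh {PREP}; 5:draum {VERB,DET}; 6:traitiap {CONJ,VERB}; 7:snadreir {DET,CONJ}.
Word 1 cannot be DET — rule 1 would then fail for every completion. It is VERB.
Word 3 cannot be DET — rule 3 would then fail for every completion. It is CONJ.
Word 5 cannot be DET — rule 2 would then fail for every completion. It is VERB.
Word 7 cannot be DET — rule 2 would then fail for every completion. It is CONJ.
Word 6 cannot be CONJ — rule 5 would then fail for every completion. It is VERB.
The unique satisfying tagging is: VERB PREP CONJ PREP VERB VERB CONJ.
Verifying each rule — rule 1 ✓; rule 2 ✓; rule 3 ✓; rule 4 ✓; rule 5 ✓.

VERB PREP CONJ PREP VERB VERB CONJ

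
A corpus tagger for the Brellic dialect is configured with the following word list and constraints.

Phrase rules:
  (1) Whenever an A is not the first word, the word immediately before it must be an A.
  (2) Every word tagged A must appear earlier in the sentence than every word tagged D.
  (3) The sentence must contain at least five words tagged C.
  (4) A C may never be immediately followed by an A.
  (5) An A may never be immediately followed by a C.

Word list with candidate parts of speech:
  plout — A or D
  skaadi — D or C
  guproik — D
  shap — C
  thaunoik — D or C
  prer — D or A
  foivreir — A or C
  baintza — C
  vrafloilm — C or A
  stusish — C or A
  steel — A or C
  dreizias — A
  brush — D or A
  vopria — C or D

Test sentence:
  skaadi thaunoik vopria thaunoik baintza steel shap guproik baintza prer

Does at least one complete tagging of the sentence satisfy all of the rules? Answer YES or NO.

YES

Candidates per position — 1:skaadi {D,C}; 2:thaunoik {D,C}; 3:vopria {C,D}; 4:thaunoik {D,C}; 5:baintza {C}; 6:steel {A,C}; 7:shap {C}; 8:guproik {D}; 9:baintza {C}; 10:prer {D,A}.
One satisfying assignment: C C C D C C C D C D.
Verifying each rule — rule 1 holds; rule 2 holds; rule 3 holds; rule 4 holds; rule 5 holds.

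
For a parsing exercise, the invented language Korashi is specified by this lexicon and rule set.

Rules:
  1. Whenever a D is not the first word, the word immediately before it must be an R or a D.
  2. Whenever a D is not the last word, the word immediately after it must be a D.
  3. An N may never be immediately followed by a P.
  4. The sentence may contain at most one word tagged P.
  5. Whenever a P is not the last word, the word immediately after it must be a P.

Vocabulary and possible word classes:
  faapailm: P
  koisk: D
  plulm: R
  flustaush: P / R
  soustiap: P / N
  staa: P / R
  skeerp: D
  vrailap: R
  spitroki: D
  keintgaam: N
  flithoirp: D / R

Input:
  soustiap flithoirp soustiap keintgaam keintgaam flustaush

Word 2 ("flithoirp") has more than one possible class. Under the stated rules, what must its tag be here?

Candidates per position — 1:soustiap {P,N}; 2:flithoirp {D,R}; 3:soustiap {P,N}; 4:keintgaam {N}; 5:keintgaam {N}; 6:flustaush {P,R}.
At position 1, choosing P makes rule 5 impossible to satisfy; hence N.
At position 2, choosing D makes rule 1 impossible to satisfy; hence R.
At position 3, choosing P makes rule 5 impossible to satisfy; hence N.
At position 6, choosing P makes rule 3 impossible to satisfy; hence R.
That leaves exactly one tagging: N R N N N R.
Rule-by-rule: rule 1 ok; rule 2 ok; rule 3 ok; rule 4 ok; rule 5 ok.

R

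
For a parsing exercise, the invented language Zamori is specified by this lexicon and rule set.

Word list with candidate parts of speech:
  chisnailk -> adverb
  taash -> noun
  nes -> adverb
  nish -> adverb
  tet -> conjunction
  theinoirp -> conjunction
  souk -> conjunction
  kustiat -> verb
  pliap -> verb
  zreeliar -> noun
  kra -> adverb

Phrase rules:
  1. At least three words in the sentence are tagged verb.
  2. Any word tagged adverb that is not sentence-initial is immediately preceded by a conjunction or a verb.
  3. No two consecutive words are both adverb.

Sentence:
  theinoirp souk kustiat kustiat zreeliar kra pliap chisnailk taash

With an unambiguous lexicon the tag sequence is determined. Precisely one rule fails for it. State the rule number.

2

Fixed tagging: conjunction conjunction verb verb noun adverb verb adverb noun.
Applying the rules: R1 holds, R2 violated, R3 holds.
Only rule 2 fails.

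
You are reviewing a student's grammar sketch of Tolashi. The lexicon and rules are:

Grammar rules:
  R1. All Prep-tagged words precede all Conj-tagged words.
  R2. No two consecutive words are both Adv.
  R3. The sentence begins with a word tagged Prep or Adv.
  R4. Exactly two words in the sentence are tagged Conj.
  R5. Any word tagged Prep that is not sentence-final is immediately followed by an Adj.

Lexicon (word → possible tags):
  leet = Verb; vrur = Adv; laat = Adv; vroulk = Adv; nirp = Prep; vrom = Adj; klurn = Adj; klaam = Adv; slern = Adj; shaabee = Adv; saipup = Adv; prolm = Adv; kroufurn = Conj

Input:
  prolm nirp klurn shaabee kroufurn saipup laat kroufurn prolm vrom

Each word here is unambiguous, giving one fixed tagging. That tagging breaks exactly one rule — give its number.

Fixed tagging: Adv Prep Adj Adv Conj Adv Adv Conj Adv Adj.
Rule check: R1 holds, R2 violated, R3 holds, R4 holds, R5 holds.
Only rule 2 fails.

2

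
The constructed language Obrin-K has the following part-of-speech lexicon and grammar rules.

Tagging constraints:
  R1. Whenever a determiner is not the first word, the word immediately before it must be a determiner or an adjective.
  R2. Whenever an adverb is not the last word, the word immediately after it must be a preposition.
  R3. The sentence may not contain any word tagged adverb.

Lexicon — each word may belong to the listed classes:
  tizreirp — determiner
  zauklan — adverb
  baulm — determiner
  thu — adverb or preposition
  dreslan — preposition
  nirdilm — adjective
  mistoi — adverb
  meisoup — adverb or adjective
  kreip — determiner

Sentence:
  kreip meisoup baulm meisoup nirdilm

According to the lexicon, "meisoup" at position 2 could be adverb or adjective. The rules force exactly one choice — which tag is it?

adjective

Candidates per position — 1:kreip {determiner}; 2:meisoup {adverb,adjective}; 3:baulm {determiner}; 4:meisoup {adverb,adjective}; 5:nirdilm {adjective}.
Position 2: adverb is ruled out by rule 1; that leaves adjective.
Position 4: adverb is ruled out by rule 2; that leaves adjective.
That leaves exactly one tagging: determiner adjective determiner adjective adjective.
Rule-by-rule: rule 1 ok; rule 2 ok; rule 3 ok.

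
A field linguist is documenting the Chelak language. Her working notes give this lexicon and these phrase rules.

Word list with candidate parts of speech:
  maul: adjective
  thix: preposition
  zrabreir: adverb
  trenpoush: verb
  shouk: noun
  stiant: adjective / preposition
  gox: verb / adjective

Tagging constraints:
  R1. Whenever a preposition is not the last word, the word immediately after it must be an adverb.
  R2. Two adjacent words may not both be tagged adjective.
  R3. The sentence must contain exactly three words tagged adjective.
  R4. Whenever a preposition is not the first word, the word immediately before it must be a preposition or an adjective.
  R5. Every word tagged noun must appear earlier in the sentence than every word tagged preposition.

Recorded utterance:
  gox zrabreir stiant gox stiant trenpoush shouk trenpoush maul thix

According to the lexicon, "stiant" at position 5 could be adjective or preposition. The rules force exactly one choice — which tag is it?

adjective

Candidates per position — 1:gox {verb,adjective}; 2:zrabreir {adverb}; 3:stiant {adjective,preposition}; 4:gox {verb,adjective}; 5:stiant {adjective,preposition}; 6:trenpoush {verb}; 7:shouk {noun}; 8:trenpoush {verb}; 9:maul {adjective}; 10:thix {preposition}.
At position 3, choosing preposition makes rule 1 impossible to satisfy; hence adjective.
At position 4, choosing adjective makes rule 2 impossible to satisfy; hence verb.
At position 5, choosing preposition makes rule 1 impossible to satisfy; hence adjective.
At position 1, choosing adjective makes rule 3 impossible to satisfy; hence verb.
That leaves exactly one tagging: verb adverb adjective verb adjective verb noun verb adjective preposition.
Check: rule 1 satisfied; rule 2 satisfied; rule 3 satisfied; rule 4 satisfied; rule 5 satisfied.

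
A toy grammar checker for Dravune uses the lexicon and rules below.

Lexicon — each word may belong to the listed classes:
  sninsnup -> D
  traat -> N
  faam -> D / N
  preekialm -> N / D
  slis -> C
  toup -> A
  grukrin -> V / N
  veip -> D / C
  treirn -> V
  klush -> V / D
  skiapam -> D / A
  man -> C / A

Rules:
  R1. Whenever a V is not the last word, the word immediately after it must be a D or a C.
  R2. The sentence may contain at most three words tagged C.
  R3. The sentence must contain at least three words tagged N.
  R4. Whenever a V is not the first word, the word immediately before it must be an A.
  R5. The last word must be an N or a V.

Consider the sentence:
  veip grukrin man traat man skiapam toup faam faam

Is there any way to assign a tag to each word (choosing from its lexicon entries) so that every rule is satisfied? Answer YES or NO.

Candidates per position — 1:veip {D,C}; 2:grukrin {V,N}; 3:man {C,A}; 4:traat {N}; 5:man {C,A}; 6:skiapam {D,A}; 7:toup {A}; 8:faam {D,N}; 9:faam {D,N}.
One satisfying assignment: D N A N C A A D N.
Rule-by-rule: rule 1 ✓; rule 2 ✓; rule 3 ✓; rule 4 ✓; rule 5 ✓.

YES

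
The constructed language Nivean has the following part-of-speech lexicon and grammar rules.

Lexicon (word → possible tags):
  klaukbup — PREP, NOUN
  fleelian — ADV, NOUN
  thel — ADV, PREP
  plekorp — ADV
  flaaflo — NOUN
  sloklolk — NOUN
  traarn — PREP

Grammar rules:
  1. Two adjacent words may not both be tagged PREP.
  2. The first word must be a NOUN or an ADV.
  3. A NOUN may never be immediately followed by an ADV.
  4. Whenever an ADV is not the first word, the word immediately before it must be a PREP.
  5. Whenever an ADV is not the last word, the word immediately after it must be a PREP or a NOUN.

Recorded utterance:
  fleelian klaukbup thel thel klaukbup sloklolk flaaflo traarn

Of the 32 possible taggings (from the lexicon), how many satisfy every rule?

6

Candidates per position — 1:fleelian {ADV,NOUN}; 2:klaukbup {PREP,NOUN}; 3:thel {ADV,PREP}; 4:thel {ADV,PREP}; 5:klaukbup {PREP,NOUN}; 6:sloklolk {NOUN}; 7:flaaflo {NOUN}; 8:traarn {PREP}.
There are 32 candidate sequences in total.
Checking each against the rules leaves 6 sequences.
Count = 6.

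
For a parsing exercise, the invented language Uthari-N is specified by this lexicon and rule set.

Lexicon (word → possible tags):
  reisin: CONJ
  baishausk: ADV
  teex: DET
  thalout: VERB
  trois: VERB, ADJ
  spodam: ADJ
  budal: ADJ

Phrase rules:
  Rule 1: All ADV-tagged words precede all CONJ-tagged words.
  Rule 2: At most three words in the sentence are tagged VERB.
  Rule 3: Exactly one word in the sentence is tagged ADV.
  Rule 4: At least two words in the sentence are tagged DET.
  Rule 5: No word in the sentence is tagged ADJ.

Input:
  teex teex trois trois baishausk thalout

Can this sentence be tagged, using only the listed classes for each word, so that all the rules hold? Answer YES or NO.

Candidates per position — 1:teex {DET}; 2:teex {DET}; 3:trois {VERB,ADJ}; 4:trois {VERB,ADJ}; 5:baishausk {ADV}; 6:thalout {VERB}.
One satisfying assignment: DET DET VERB VERB ADV VERB.
Checking: rule 1 ✓; rule 2 ✓; rule 3 ✓; rule 4 ✓; rule 5 ✓.

YES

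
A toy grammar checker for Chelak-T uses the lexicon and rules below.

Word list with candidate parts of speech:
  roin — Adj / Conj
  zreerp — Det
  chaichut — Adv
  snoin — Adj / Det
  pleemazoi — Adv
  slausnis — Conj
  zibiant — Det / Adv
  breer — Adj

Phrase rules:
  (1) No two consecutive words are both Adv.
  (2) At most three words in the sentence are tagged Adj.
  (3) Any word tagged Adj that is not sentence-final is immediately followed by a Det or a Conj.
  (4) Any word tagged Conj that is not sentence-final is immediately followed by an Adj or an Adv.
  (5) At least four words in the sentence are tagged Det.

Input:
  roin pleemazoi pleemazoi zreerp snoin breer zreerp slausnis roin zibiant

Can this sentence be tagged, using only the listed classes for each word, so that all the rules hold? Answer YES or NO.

NO

Candidates per position — 1:roin {Adj,Conj}; 2:pleemazoi {Adv}; 3:pleemazoi {Adv}; 4:zreerp {Det}; 5:snoin {Adj,Det}; 6:breer {Adj}; 7:zreerp {Det}; 8:slausnis {Conj}; 9:roin {Adj,Conj}; 10:zibiant {Det,Adv}.
Rule 1 cannot be satisfied by any choice of tags from the lexicon.
So there is no consistent tagging.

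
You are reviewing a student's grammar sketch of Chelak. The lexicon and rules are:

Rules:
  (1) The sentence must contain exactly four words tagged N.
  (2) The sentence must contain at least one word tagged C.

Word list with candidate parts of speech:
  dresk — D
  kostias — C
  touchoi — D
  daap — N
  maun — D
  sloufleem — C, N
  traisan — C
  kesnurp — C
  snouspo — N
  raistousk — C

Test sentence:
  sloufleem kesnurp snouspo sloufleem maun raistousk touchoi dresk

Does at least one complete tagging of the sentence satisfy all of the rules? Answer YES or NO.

NO

Candidates per position — 1:sloufleem {C,N}; 2:kesnurp {C}; 3:snouspo {N}; 4:sloufleem {C,N}; 5:maun {D}; 6:raistousk {C}; 7:touchoi {D}; 8:dresk {D}.
Rule 1 cannot be satisfied by any choice of tags from the lexicon.
So there is no consistent tagging.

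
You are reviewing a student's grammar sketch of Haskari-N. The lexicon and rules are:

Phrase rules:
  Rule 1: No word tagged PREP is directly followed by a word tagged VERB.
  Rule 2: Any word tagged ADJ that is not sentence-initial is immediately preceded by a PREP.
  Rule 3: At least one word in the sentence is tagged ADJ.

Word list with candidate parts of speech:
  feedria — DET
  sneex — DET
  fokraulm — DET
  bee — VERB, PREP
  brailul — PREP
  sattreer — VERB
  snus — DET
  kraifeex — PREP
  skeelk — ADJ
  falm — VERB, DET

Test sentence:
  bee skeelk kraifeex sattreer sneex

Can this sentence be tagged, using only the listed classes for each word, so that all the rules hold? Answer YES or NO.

NO

Candidates per position — 1:bee {VERB,PREP}; 2:skeelk {ADJ}; 3:kraifeex {PREP}; 4:sattreer {VERB}; 5:sneex {DET}.
Rule 1 cannot be satisfied by any choice of tags from the lexicon.
So there is no consistent tagging.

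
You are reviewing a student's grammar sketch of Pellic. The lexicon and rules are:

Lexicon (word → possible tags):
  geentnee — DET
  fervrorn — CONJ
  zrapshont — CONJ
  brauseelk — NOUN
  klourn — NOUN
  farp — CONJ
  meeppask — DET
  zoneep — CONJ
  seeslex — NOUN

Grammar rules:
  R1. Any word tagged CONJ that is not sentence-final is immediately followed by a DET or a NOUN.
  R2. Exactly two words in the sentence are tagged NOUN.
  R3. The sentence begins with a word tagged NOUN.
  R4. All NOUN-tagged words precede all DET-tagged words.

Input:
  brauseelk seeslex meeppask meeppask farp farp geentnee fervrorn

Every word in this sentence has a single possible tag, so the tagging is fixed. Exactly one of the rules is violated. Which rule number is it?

Fixed tagging: NOUN NOUN DET DET CONJ CONJ DET CONJ.
Applying the rules: R1 fail, R2 pass, R3 pass, R4 pass.
Only rule 1 fails.

1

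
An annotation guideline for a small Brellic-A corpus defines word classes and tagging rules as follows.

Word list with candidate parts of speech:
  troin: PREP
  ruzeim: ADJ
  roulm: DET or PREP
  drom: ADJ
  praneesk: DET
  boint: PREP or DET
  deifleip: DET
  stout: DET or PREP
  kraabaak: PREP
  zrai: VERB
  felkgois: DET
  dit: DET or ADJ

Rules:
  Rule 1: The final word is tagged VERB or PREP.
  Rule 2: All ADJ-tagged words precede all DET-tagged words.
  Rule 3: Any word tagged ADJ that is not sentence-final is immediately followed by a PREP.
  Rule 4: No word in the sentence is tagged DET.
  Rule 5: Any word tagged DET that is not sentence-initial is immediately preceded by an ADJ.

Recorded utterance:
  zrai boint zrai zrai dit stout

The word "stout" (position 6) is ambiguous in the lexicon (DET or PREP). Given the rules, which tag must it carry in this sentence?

PREP

Candidates per position — 1:zrai {VERB}; 2:boint {PREP,DET}; 3:zrai {VERB}; 4:zrai {VERB}; 5:dit {DET,ADJ}; 6:stout {DET,PREP}.
If word 2 were DET, no tagging could satisfy rule 4; so word 2 is PREP.
If word 5 were DET, no tagging could satisfy rule 4; so word 5 is ADJ.
If word 6 were DET, no tagging could satisfy rule 1; so word 6 is PREP.
The only consistent sequence is: VERB PREP VERB VERB ADJ PREP.
Checking: rule 1 holds; rule 2 holds; rule 3 holds; rule 4 holds; rule 5 holds.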